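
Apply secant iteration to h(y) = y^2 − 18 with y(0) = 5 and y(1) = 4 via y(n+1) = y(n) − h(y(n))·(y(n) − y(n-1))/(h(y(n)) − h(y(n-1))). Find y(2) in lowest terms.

h(5) = 7, h(4) = −2. y(2) = 4 − (−2)·(4 − 5)/((−2) − 7) = 38/9.

38/9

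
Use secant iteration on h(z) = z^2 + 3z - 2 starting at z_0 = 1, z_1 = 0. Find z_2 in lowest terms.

h(1) = 2, h(0) = -2. z_2 = 0 - (-2)·(0 - 1)/((-2) - 2) = 1/2.

1/2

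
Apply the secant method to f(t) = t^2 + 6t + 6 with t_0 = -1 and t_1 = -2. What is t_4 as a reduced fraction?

-52/41

f(-1) = 1, f(-2) = -2. t_2 = (-2) - (-2)·((-2) - (-1))/((-2) - 1) = -4/3.
f(-2) = -2, f(-4/3) = -2/9. t_3 = (-4/3) - (-2/9)·((-4/3) - (-2))/((-2/9) - (-2)) = -5/4.
f(-4/3) = -2/9, f(-5/4) = 1/16. t_4 = (-5/4) - (1/16)·((-5/4) - (-4/3))/((1/16) - (-2/9)) = -52/41.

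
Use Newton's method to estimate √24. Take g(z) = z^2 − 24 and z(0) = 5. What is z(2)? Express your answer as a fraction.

g'(z) = 2z.
g(5) = 1, g'(5) = 10, so z(1) = 5 − 1/10 = 49/10.
g(49/10) = 1/100, g'(49/10) = 49/5, so z(2) = (49/10) − (1/100)/(49/5) = 4801/980.

4801/980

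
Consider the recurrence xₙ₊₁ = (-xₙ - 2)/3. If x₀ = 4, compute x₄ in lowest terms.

x₁ = (-4 - 2)/3 = -2.
x₂ = (-(-2) - 2)/3 = 0.
x₃ = (-0 - 2)/3 = -2/3.
x₄ = (-(-2/3) - 2)/3 = -4/9.

-4/9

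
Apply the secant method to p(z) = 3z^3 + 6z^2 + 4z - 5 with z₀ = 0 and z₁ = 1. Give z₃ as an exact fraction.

1505/2857

p(0) = -5, p(1) = 8. z₂ = 1 - 8·(1 - 0)/(8 - (-5)) = 5/13.
p(1) = 8, p(5/13) = -5280/2197. z₃ = (5/13) - (-5280/2197)·((5/13) - 1)/((-5280/2197) - 8) = 1505/2857.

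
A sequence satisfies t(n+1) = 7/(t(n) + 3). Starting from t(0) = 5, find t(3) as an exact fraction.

217/149

t(1) = 7/(5 + 3) = 7/8.
t(2) = 7/(7/8 + 3) = 56/31.
t(3) = 7/(56/31 + 3) = 217/149.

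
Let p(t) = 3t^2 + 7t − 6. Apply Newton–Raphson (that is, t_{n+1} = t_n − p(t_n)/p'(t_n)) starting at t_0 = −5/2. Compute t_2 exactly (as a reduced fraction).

−35547/11840

p'(t) = 6t + 7.
p(−5/2) = −19/4, p'(−5/2) = −8, so t_1 = (−5/2) − (−19/4)/(−8) = −99/32.
p(−99/32) = 1083/1024, p'(−99/32) = −185/16, so t_2 = (−99/32) − (1083/1024)/(−185/16) = −35547/11840.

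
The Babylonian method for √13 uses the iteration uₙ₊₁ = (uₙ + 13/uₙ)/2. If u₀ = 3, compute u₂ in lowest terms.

119/33

u₁ = (3 + 13/3)/2 = 11/3.
u₂ = (11/3 + 13/(11/3))/2 = 119/33.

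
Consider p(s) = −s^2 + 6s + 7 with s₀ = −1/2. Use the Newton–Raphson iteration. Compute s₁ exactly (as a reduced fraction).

−29/28

p'(s) = −2s + 6.
p(−1/2) = 15/4, p'(−1/2) = 7, so s₁ = (−1/2) − (15/4)/7 = −29/28.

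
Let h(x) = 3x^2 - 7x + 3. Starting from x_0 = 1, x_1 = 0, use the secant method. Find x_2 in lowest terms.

3/4

h(1) = -1, h(0) = 3. x_2 = 0 - 3·(0 - 1)/(3 - (-1)) = 3/4.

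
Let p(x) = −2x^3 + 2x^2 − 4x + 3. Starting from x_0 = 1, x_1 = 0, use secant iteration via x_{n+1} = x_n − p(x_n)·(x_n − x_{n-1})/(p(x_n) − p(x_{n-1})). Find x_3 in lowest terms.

p(1) = −1, p(0) = 3. x_2 = 0 − 3·(0 − 1)/(3 − (−1)) = 3/4.
p(0) = 3, p(3/4) = 9/32. x_3 = (3/4) − (9/32)·((3/4) − 0)/((9/32) − 3) = 24/29.

24/29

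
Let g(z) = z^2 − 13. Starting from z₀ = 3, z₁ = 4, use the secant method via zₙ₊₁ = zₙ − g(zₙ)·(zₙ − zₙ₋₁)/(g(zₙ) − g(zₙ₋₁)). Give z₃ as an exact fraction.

191/53

g(3) = −4, g(4) = 3. z₂ = 4 − 3·(4 − 3)/(3 − (−4)) = 25/7.
g(4) = 3, g(25/7) = −12/49. z₃ = (25/7) − (−12/49)·((25/7) − 4)/((−12/49) − 3) = 191/53.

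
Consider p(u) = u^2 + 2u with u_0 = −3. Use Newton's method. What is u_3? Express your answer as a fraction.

p'(u) = 2u + 2.
p(−3) = 3, p'(−3) = −4, so u_1 = (−3) − 3/(−4) = −9/4.
p(−9/4) = 9/16, p'(−9/4) = −5/2, so u_2 = (−9/4) − (9/16)/(−5/2) = −81/40.
p(−81/40) = 81/1600, p'(−81/40) = −41/20, so u_3 = (−81/40) − (81/1600)/(−41/20) = −6561/3280.

−6561/3280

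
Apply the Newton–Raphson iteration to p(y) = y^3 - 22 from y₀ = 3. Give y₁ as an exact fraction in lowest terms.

p'(y) = 3y^2.
p(3) = 5, p'(3) = 27, so y₁ = 3 - 5/27 = 76/27.

76/27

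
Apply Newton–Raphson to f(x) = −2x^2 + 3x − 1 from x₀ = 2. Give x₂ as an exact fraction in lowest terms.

73/65

f'(x) = −4x + 3.
f(2) = −3, f'(2) = −5, so x₁ = 2 − (−3)/(−5) = 7/5.
f(7/5) = −18/25, f'(7/5) = −13/5, so x₂ = (7/5) − (−18/25)/(−13/5) = 73/65.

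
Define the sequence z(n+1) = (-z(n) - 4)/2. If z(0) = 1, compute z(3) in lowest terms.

z(1) = (-1 - 4)/2 = -5/2.
z(2) = (-(-5/2) - 4)/2 = -3/4.
z(3) = (-(-3/4) - 4)/2 = -13/8.

-13/8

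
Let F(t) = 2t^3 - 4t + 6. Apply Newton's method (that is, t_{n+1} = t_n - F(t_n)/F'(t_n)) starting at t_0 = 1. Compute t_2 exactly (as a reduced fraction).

F'(t) = 6t^2 - 4.
F(1) = 4, F'(1) = 2, so t_1 = 1 - 4/2 = -1.
F(-1) = 8, F'(-1) = 2, so t_2 = (-1) - 8/2 = -5.

-5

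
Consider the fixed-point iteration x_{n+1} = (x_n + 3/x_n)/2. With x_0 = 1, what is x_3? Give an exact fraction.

97/56

x_1 = (1 + 3/1)/2 = 2.
x_2 = (2 + 3/2)/2 = 7/4.
x_3 = (7/4 + 3/(7/4))/2 = 97/56.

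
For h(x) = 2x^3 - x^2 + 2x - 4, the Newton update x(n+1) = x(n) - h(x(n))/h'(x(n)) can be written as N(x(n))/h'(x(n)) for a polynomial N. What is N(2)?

32

h'(x) = 6x^2 - 2x + 2.
N(x) = x·h'(x) - h(x) = x·(6x^2 - 2x + 2) - (2x^3 - x^2 + 2x - 4) = 4x^3 - x^2 + 4.
N(2) = 32.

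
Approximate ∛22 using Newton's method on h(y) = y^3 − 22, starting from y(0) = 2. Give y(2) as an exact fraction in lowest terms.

9235/3249

h'(y) = 3y^2.
h(2) = −14, h'(2) = 12, so y(1) = 2 − (−14)/12 = 19/6.
h(19/6) = 2107/216, h'(19/6) = 361/12, so y(2) = (19/6) − (2107/216)/(361/12) = 9235/3249.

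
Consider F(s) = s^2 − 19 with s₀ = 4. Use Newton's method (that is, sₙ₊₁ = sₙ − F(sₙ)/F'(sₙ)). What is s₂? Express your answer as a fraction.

F'(s) = 2s.
F(4) = −3, F'(4) = 8, so s₁ = 4 − (−3)/8 = 35/8.
F(35/8) = 9/64, F'(35/8) = 35/4, so s₂ = (35/8) − (9/64)/(35/4) = 2441/560.

2441/560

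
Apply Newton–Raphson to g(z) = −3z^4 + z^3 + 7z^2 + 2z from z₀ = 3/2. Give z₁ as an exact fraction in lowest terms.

g'(z) = −12z^3 + 3z^2 + 14z + 2.
g(3/2) = 111/16, g'(3/2) = −43/4, so z₁ = (3/2) − (111/16)/(−43/4) = 369/172.

369/172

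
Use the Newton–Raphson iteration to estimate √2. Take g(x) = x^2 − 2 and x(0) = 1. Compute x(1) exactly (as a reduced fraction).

3/2

g'(x) = 2x.
g(1) = −1, g'(1) = 2, so x(1) = 1 − (−1)/2 = 3/2.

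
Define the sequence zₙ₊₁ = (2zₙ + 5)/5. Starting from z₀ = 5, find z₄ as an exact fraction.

219/125

z₁ = (2·5 + 5)/5 = 3.
z₂ = (2·3 + 5)/5 = 11/5.
z₃ = (2·(11/5) + 5)/5 = 47/25.
z₄ = (2·(47/25) + 5)/5 = 219/125.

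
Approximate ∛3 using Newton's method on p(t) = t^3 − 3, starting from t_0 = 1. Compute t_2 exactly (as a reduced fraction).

p'(t) = 3t^2.
p(1) = −2, p'(1) = 3, so t_1 = 1 − (−2)/3 = 5/3.
p(5/3) = 44/27, p'(5/3) = 25/3, so t_2 = (5/3) − (44/27)/(25/3) = 331/225.

331/225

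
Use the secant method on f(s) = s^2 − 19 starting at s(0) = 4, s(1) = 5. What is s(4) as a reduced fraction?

1591/365

f(4) = −3, f(5) = 6. s(2) = 5 − 6·(5 − 4)/(6 − (−3)) = 13/3.
f(5) = 6, f(13/3) = −2/9. s(3) = (13/3) − (−2/9)·((13/3) − 5)/((−2/9) − 6) = 61/14.
f(13/3) = −2/9, f(61/14) = −3/196. s(4) = (61/14) − (−3/196)·((61/14) − (13/3))/((−3/196) − (−2/9)) = 1591/365.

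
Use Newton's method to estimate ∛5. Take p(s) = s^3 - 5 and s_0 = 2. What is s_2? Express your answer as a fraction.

p'(s) = 3s^2.
p(2) = 3, p'(2) = 12, so s_1 = 2 - 3/12 = 7/4.
p(7/4) = 23/64, p'(7/4) = 147/16, so s_2 = (7/4) - (23/64)/(147/16) = 503/294.

503/294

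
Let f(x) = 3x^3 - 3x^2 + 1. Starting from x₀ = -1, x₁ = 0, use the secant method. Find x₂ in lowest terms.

f(-1) = -5, f(0) = 1. x₂ = 0 - 1·(0 - (-1))/(1 - (-5)) = -1/6.

-1/6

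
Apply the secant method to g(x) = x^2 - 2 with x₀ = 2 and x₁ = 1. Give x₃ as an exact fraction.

10/7

g(2) = 2, g(1) = -1. x₂ = 1 - (-1)·(1 - 2)/((-1) - 2) = 4/3.
g(1) = -1, g(4/3) = -2/9. x₃ = (4/3) - (-2/9)·((4/3) - 1)/((-2/9) - (-1)) = 10/7.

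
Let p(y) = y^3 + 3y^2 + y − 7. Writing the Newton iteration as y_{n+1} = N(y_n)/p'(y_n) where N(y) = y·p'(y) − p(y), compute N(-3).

−20

p'(y) = 3y^2 + 6y + 1.
N(y) = y·p'(y) − p(y) = y·(3y^2 + 6y + 1) − (y^3 + 3y^2 + y − 7) = 2y^3 + 3y^2 + 7.
N(-3) = −20.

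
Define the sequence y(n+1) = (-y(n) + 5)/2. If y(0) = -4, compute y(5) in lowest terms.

59/32

y(1) = (-(-4) + 5)/2 = 9/2.
y(2) = (-(9/2) + 5)/2 = 1/4.
y(3) = (-(1/4) + 5)/2 = 19/8.
y(4) = (-(19/8) + 5)/2 = 21/16.
y(5) = (-(21/16) + 5)/2 = 59/32.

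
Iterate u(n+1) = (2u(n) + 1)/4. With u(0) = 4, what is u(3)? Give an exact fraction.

u(1) = (2·4 + 1)/4 = 9/4.
u(2) = (2·(9/4) + 1)/4 = 11/8.
u(3) = (2·(11/8) + 1)/4 = 15/16.

15/16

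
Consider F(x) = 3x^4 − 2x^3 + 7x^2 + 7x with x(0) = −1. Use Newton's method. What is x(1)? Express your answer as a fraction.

−4/5

F'(x) = 12x^3 − 6x^2 + 14x + 7.
F(−1) = 5, F'(−1) = −25, so x(1) = (−1) − 5/(−25) = −4/5.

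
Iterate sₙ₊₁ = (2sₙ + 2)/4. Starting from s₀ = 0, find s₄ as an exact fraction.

s₁ = (2·0 + 2)/4 = 1/2.
s₂ = (2·(1/2) + 2)/4 = 3/4.
s₃ = (2·(3/4) + 2)/4 = 7/8.
s₄ = (2·(7/8) + 2)/4 = 15/16.

15/16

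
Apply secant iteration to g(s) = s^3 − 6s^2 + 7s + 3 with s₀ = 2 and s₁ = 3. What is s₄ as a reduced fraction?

g(2) = 1, g(3) = −3. s₂ = 3 − (−3)·(3 − 2)/((−3) − 1) = 9/4.
g(3) = −3, g(9/4) = −15/64. s₃ = (9/4) − (−15/64)·((9/4) − 3)/((−15/64) − (−3)) = 129/59.
g(9/4) = −15/64, g(129/59) = 15255/205379. s₄ = (129/59) − (15255/205379)·((129/59) − (9/4))/((15255/205379) − (−15/64)) = 595497/270467.

595497/270467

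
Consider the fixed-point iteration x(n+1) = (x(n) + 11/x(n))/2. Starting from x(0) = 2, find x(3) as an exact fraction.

x(1) = (2 + 11/2)/2 = 15/4.
x(2) = (15/4 + 11/(15/4))/2 = 401/120.
x(3) = (401/120 + 11/(401/120))/2 = 319201/96240.

319201/96240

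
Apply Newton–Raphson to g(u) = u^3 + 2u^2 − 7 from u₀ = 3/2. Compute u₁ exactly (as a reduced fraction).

73/51

g'(u) = 3u^2 + 4u.
g(3/2) = 7/8, g'(3/2) = 51/4, so u₁ = (3/2) − (7/8)/(51/4) = 73/51.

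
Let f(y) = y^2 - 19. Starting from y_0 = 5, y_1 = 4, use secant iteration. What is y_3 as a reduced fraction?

109/25

f(5) = 6, f(4) = -3. y_2 = 4 - (-3)·(4 - 5)/((-3) - 6) = 13/3.
f(4) = -3, f(13/3) = -2/9. y_3 = (13/3) - (-2/9)·((13/3) - 4)/((-2/9) - (-3)) = 109/25.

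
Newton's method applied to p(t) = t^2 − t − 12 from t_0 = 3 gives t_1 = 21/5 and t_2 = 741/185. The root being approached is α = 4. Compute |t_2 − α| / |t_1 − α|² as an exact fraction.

t_1 − α = 21/5 − 4 = 1/5, so |t_1 − α| = 1/5.
t_2 − α = 741/185 − 4 = 1/185, so |t_2 − α| = 1/185.
|t_1 − α|² = 1/25.
Ratio = (1/185) / (1/25) = 5/37.

5/37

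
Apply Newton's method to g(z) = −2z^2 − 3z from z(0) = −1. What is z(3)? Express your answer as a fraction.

−128/85

g'(z) = −4z − 3.
g(−1) = 1, g'(−1) = 1, so z(1) = (−1) − 1/1 = −2.
g(−2) = −2, g'(−2) = 5, so z(2) = (−2) − (−2)/5 = −8/5.
g(−8/5) = −8/25, g'(−8/5) = 17/5, so z(3) = (−8/5) − (−8/25)/(17/5) = −128/85.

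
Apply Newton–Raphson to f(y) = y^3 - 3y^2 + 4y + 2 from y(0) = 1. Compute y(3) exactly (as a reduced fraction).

-2391555/2678977

f'(y) = 3y^2 - 6y + 4.
f(1) = 4, f'(1) = 1, so y(1) = 1 - 4/1 = -3.
f(-3) = -64, f'(-3) = 49, so y(2) = (-3) - (-64)/49 = -83/49.
f(-83/49) = -2146304/117649, f'(-83/49) = 54673/2401, so y(3) = (-83/49) - (-2146304/117649)/(54673/2401) = -2391555/2678977.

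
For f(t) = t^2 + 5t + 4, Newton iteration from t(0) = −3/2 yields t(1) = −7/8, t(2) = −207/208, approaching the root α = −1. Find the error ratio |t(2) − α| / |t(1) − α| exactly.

1/26

t(1) − α = −7/8 − (−1) = −7/8 + 1 = 1/8, so |t(1) − α| = 1/8.
t(2) − α = −207/208 − (−1) = −207/208 + 1 = 1/208, so |t(2) − α| = 1/208.
Ratio = (1/208) / (1/8) = 1/26.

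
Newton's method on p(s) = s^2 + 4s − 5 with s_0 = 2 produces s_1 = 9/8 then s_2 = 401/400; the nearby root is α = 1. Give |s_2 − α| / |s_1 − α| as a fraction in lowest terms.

s_1 − α = 9/8 − 1 = 1/8, so |s_1 − α| = 1/8.
s_2 − α = 401/400 − 1 = 1/400, so |s_2 − α| = 1/400.
Ratio = (1/400) / (1/8) = 1/50.

1/50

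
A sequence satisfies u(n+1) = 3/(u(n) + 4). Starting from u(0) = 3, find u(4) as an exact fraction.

u(1) = 3/(3 + 4) = 3/7.
u(2) = 3/(3/7 + 4) = 21/31.
u(3) = 3/(21/31 + 4) = 93/145.
u(4) = 3/(93/145 + 4) = 435/673.

435/673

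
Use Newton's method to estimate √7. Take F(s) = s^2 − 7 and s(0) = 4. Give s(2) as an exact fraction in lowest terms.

F'(s) = 2s.
F(4) = 9, F'(4) = 8, so s(1) = 4 − 9/8 = 23/8.
F(23/8) = 81/64, F'(23/8) = 23/4, so s(2) = (23/8) − (81/64)/(23/4) = 977/368.

977/368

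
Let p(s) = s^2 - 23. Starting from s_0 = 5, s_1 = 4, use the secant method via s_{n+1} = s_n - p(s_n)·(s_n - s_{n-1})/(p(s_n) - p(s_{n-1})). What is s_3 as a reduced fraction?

p(5) = 2, p(4) = -7. s_2 = 4 - (-7)·(4 - 5)/((-7) - 2) = 43/9.
p(4) = -7, p(43/9) = -14/81. s_3 = (43/9) - (-14/81)·((43/9) - 4)/((-14/81) - (-7)) = 379/79.

379/79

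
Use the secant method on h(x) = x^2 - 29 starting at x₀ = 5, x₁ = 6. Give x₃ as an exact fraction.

h(5) = -4, h(6) = 7. x₂ = 6 - 7·(6 - 5)/(7 - (-4)) = 59/11.
h(6) = 7, h(59/11) = -28/121. x₃ = (59/11) - (-28/121)·((59/11) - 6)/((-28/121) - 7) = 673/125.

673/125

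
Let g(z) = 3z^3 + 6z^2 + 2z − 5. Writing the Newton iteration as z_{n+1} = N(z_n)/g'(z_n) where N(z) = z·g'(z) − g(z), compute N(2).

g'(z) = 9z^2 + 12z + 2.
N(z) = z·g'(z) − g(z) = z·(9z^2 + 12z + 2) − (3z^3 + 6z^2 + 2z − 5) = 6z^3 + 6z^2 + 5.
N(2) = 77.

77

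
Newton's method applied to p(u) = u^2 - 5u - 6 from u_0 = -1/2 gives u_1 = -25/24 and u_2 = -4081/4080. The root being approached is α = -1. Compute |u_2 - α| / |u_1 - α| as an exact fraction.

u_1 - α = -25/24 - (-1) = -25/24 + 1 = -1/24, so |u_1 - α| = 1/24.
u_2 - α = -4081/4080 - (-1) = -4081/4080 + 1 = -1/4080, so |u_2 - α| = 1/4080.
Ratio = (1/4080) / (1/24) = 1/170.

1/170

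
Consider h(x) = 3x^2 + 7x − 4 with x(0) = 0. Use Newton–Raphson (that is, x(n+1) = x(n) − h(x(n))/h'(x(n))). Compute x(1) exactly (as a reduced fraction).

4/7

h'(x) = 6x + 7.
h(0) = −4, h'(0) = 7, so x(1) = 0 − (−4)/7 = 4/7.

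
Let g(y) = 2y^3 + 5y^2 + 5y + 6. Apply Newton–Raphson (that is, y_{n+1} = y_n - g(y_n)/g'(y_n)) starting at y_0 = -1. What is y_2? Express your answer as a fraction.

g'(y) = 6y^2 + 10y + 5.
g(-1) = 4, g'(-1) = 1, so y_1 = (-1) - 4/1 = -5.
g(-5) = -144, g'(-5) = 105, so y_2 = (-5) - (-144)/105 = -127/35.

-127/35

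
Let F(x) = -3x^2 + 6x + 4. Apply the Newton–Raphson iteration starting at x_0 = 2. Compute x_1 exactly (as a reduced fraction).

F'(x) = -6x + 6.
F(2) = 4, F'(2) = -6, so x_1 = 2 - 4/(-6) = 8/3.

8/3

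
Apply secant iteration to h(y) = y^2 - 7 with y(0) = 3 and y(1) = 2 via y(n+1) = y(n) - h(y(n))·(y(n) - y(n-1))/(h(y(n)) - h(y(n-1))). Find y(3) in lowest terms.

h(3) = 2, h(2) = -3. y(2) = 2 - (-3)·(2 - 3)/((-3) - 2) = 13/5.
h(2) = -3, h(13/5) = -6/25. y(3) = (13/5) - (-6/25)·((13/5) - 2)/((-6/25) - (-3)) = 61/23.

61/23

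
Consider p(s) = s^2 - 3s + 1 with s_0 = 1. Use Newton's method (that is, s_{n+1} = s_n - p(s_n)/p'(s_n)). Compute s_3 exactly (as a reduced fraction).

p'(s) = 2s - 3.
p(1) = -1, p'(1) = -1, so s_1 = 1 - (-1)/(-1) = 0.
p(0) = 1, p'(0) = -3, so s_2 = 0 - 1/(-3) = 1/3.
p(1/3) = 1/9, p'(1/3) = -7/3, so s_3 = (1/3) - (1/9)/(-7/3) = 8/21.

8/21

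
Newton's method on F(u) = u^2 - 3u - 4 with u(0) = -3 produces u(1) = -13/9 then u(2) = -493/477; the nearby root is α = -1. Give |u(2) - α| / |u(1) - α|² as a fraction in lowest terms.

9/53

u(1) - α = -13/9 - (-1) = -13/9 + 1 = -4/9, so |u(1) - α| = 4/9.
u(2) - α = -493/477 - (-1) = -493/477 + 1 = -16/477, so |u(2) - α| = 16/477.
|u(1) - α|² = 16/81.
Ratio = (16/477) / (16/81) = 9/53.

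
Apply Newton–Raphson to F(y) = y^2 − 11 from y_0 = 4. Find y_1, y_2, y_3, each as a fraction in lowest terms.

y_1 = 27/8, y_2 = 1433/432, y_3 = 4106353/1238112

F'(y) = 2y.
F(4) = 5, F'(4) = 8, so y_1 = 4 − 5/8 = 27/8.
F(27/8) = 25/64, F'(27/8) = 27/4, so y_2 = (27/8) − (25/64)/(27/4) = 1433/432.
F(1433/432) = 625/186624, F'(1433/432) = 1433/216, so y_3 = (1433/432) − (625/186624)/(1433/216) = 4106353/1238112.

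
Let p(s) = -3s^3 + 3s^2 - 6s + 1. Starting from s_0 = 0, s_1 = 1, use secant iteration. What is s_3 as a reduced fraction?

13/73

p(0) = 1, p(1) = -5. s_2 = 1 - (-5)·(1 - 0)/((-5) - 1) = 1/6.
p(1) = -5, p(1/6) = 5/72. s_3 = (1/6) - (5/72)·((1/6) - 1)/((5/72) - (-5)) = 13/73.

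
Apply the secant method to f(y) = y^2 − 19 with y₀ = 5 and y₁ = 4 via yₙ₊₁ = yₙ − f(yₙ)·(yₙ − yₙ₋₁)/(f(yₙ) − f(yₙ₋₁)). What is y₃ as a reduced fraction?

109/25

f(5) = 6, f(4) = −3. y₂ = 4 − (−3)·(4 − 5)/((−3) − 6) = 13/3.
f(4) = −3, f(13/3) = −2/9. y₃ = (13/3) − (−2/9)·((13/3) − 4)/((−2/9) − (−3)) = 109/25.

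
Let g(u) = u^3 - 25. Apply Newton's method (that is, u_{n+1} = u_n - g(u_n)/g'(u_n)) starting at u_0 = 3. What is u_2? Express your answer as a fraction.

g'(u) = 3u^2.
g(3) = 2, g'(3) = 27, so u_1 = 3 - 2/27 = 79/27.
g(79/27) = 964/19683, g'(79/27) = 6241/243, so u_2 = (79/27) - (964/19683)/(6241/243) = 1478153/505521.

1478153/505521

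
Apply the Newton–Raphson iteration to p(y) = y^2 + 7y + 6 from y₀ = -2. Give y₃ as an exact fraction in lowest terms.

-13106/13107

p'(y) = 2y + 7.
p(-2) = -4, p'(-2) = 3, so y₁ = (-2) - (-4)/3 = -2/3.
p(-2/3) = 16/9, p'(-2/3) = 17/3, so y₂ = (-2/3) - (16/9)/(17/3) = -50/51.
p(-50/51) = 256/2601, p'(-50/51) = 257/51, so y₃ = (-50/51) - (256/2601)/(257/51) = -13106/13107.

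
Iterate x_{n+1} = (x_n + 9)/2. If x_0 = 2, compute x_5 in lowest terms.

x_1 = (2 + 9)/2 = 11/2.
x_2 = ((11/2) + 9)/2 = 29/4.
x_3 = ((29/4) + 9)/2 = 65/8.
x_4 = ((65/8) + 9)/2 = 137/16.
x_5 = ((137/16) + 9)/2 = 281/32.

281/32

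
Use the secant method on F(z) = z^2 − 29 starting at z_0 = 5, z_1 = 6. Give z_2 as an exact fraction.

F(5) = −4, F(6) = 7. z_2 = 6 − 7·(6 − 5)/(7 − (−4)) = 59/11.

59/11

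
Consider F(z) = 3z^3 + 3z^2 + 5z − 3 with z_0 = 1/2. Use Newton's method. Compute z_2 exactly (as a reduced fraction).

281607/645709

F'(z) = 9z^2 + 6z + 5.
F(1/2) = 5/8, F'(1/2) = 41/4, so z_1 = (1/2) − (5/8)/(41/4) = 18/41.
F(18/41) = 1875/68921, F'(18/41) = 15749/1681, so z_2 = (18/41) − (1875/68921)/(15749/1681) = 281607/645709.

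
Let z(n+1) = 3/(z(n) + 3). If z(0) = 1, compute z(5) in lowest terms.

72/91

z(1) = 3/(1 + 3) = 3/4.
z(2) = 3/(3/4 + 3) = 4/5.
z(3) = 3/(4/5 + 3) = 15/19.
z(4) = 3/(15/19 + 3) = 19/24.
z(5) = 3/(19/24 + 3) = 72/91.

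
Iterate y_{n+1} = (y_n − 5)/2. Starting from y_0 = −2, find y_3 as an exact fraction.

y_1 = ((−2) − 5)/2 = −7/2.
y_2 = ((−7/2) − 5)/2 = −17/4.
y_3 = ((−17/4) − 5)/2 = −37/8.

−37/8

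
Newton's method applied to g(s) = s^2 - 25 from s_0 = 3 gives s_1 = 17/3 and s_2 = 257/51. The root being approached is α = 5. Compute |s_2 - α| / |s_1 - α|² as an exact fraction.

3/34

s_1 - α = 17/3 - 5 = 2/3, so |s_1 - α| = 2/3.
s_2 - α = 257/51 - 5 = 2/51, so |s_2 - α| = 2/51.
|s_1 - α|² = 4/9.
Ratio = (2/51) / (4/9) = 3/34.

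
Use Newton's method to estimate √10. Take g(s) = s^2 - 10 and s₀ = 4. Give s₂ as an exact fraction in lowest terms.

329/104

g'(s) = 2s.
g(4) = 6, g'(4) = 8, so s₁ = 4 - 6/8 = 13/4.
g(13/4) = 9/16, g'(13/4) = 13/2, so s₂ = (13/4) - (9/16)/(13/2) = 329/104.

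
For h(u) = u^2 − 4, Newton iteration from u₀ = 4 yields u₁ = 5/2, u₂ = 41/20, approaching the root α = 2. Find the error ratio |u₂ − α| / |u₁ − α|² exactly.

u₁ − α = 5/2 − 2 = 1/2, so |u₁ − α| = 1/2.
u₂ − α = 41/20 − 2 = 1/20, so |u₂ − α| = 1/20.
|u₁ − α|² = 1/4.
Ratio = (1/20) / (1/4) = 1/5.

1/5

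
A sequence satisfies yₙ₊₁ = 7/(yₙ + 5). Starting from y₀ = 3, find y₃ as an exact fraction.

y₁ = 7/(3 + 5) = 7/8.
y₂ = 7/(7/8 + 5) = 56/47.
y₃ = 7/(56/47 + 5) = 329/291.

329/291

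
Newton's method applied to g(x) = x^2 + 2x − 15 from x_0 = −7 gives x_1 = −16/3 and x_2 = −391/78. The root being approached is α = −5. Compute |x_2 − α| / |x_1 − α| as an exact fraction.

x_1 − α = −16/3 − (−5) = −16/3 + 5 = −1/3, so |x_1 − α| = 1/3.
x_2 − α = −391/78 − (−5) = −391/78 + 5 = −1/78, so |x_2 − α| = 1/78.
Ratio = (1/78) / (1/3) = 1/26.

1/26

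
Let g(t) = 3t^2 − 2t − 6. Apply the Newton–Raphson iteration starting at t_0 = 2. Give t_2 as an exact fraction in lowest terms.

393/220

g'(t) = 6t − 2.
g(2) = 2, g'(2) = 10, so t_1 = 2 − 2/10 = 9/5.
g(9/5) = 3/25, g'(9/5) = 44/5, so t_2 = (9/5) − (3/25)/(44/5) = 393/220.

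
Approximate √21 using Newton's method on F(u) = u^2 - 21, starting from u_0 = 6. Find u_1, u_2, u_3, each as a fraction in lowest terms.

F'(u) = 2u.
F(6) = 15, F'(6) = 12, so u_1 = 6 - 15/12 = 19/4.
F(19/4) = 25/16, F'(19/4) = 19/2, so u_2 = (19/4) - (25/16)/(19/2) = 697/152.
F(697/152) = 625/23104, F'(697/152) = 697/76, so u_3 = (697/152) - (625/23104)/(697/76) = 970993/211888.

u_1 = 19/4, u_2 = 697/152, u_3 = 970993/211888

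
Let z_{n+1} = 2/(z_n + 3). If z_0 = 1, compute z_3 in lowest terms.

14/25

z_1 = 2/(1 + 3) = 1/2.
z_2 = 2/(1/2 + 3) = 4/7.
z_3 = 2/(4/7 + 3) = 14/25.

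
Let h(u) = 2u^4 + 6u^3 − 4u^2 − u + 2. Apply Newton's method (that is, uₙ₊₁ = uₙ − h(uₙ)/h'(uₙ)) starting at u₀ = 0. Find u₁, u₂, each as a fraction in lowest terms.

u₁ = 2, u₂ = 174/119

h'(u) = 8u^3 + 18u^2 − 8u − 1.
h(0) = 2, h'(0) = −1, so u₁ = 0 − 2/(−1) = 2.
h(2) = 64, h'(2) = 119, so u₂ = 2 − 64/119 = 174/119.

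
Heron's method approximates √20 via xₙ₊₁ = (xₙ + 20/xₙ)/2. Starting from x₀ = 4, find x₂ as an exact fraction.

x₁ = (4 + 20/4)/2 = 9/2.
x₂ = (9/2 + 20/(9/2))/2 = 161/36.

161/36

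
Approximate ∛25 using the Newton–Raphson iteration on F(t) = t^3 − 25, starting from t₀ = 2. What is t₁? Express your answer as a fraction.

41/12

F'(t) = 3t^2.
F(2) = −17, F'(2) = 12, so t₁ = 2 − (−17)/12 = 41/12.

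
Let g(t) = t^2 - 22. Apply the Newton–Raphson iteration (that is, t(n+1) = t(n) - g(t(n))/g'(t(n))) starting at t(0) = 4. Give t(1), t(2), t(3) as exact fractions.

t(1) = 19/4, t(2) = 713/152, t(3) = 1016657/216752

g'(t) = 2t.
g(4) = -6, g'(4) = 8, so t(1) = 4 - (-6)/8 = 19/4.
g(19/4) = 9/16, g'(19/4) = 19/2, so t(2) = (19/4) - (9/16)/(19/2) = 713/152.
g(713/152) = 81/23104, g'(713/152) = 713/76, so t(3) = (713/152) - (81/23104)/(713/76) = 1016657/216752.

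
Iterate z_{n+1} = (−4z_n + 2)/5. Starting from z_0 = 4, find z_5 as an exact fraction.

−3174/3125

z_1 = (−4·4 + 2)/5 = −14/5.
z_2 = (−4·(−14/5) + 2)/5 = 66/25.
z_3 = (−4·(66/25) + 2)/5 = −214/125.
z_4 = (−4·(−214/125) + 2)/5 = 1106/625.
z_5 = (−4·(1106/625) + 2)/5 = −3174/3125.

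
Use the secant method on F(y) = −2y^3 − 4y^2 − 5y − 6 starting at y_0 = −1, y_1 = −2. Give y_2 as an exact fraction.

−10/7

F(−1) = −3, F(−2) = 4. y_2 = (−2) − 4·((−2) − (−1))/(4 − (−3)) = −10/7.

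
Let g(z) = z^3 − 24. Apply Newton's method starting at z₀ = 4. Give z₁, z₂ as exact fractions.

z₁ = 19/6, z₂ = 9451/3249

g'(z) = 3z^2.
g(4) = 40, g'(4) = 48, so z₁ = 4 − 40/48 = 19/6.
g(19/6) = 1675/216, g'(19/6) = 361/12, so z₂ = (19/6) − (1675/216)/(361/12) = 9451/3249.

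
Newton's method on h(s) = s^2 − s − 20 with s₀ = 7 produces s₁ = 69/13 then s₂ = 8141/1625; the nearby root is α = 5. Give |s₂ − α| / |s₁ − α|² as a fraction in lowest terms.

13/125

s₁ − α = 69/13 − 5 = 4/13, so |s₁ − α| = 4/13.
s₂ − α = 8141/1625 − 5 = 16/1625, so |s₂ − α| = 16/1625.
|s₁ − α|² = 16/169.
Ratio = (16/1625) / (16/169) = 13/125.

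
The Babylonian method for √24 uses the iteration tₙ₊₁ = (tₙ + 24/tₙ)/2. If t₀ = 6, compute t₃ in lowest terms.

t₁ = (6 + 24/6)/2 = 5.
t₂ = (5 + 24/5)/2 = 49/10.
t₃ = (49/10 + 24/(49/10))/2 = 4801/980.

4801/980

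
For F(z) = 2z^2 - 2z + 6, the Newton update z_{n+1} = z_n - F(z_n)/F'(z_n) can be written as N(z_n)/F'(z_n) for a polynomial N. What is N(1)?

-4

F'(z) = 4z - 2.
N(z) = z·F'(z) - F(z) = z·(4z - 2) - (2z^2 - 2z + 6) = 2z^2 - 6.
N(1) = -4.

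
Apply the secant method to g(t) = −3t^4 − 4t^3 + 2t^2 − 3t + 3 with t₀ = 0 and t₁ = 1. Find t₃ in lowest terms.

g(0) = 3, g(1) = −5. t₂ = 1 − (−5)·(1 − 0)/((−5) − 3) = 3/8.
g(1) = −5, g(3/8) = 7725/4096. t₃ = (3/8) − (7725/4096)·((3/8) − 1)/((7725/4096) − (−5)) = 3081/5641.

3081/5641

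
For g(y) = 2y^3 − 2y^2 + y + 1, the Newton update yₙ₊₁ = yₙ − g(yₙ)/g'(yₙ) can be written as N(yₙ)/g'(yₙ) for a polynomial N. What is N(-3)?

−127

g'(y) = 6y^2 − 4y + 1.
N(y) = y·g'(y) − g(y) = y·(6y^2 − 4y + 1) − (2y^3 − 2y^2 + y + 1) = 4y^3 − 2y^2 − 1.
N(-3) = −127.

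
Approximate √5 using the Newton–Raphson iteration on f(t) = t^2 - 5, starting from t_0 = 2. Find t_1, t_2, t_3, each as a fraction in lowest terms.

f'(t) = 2t.
f(2) = -1, f'(2) = 4, so t_1 = 2 - (-1)/4 = 9/4.
f(9/4) = 1/16, f'(9/4) = 9/2, so t_2 = (9/4) - (1/16)/(9/2) = 161/72.
f(161/72) = 1/5184, f'(161/72) = 161/36, so t_3 = (161/72) - (1/5184)/(161/36) = 51841/23184.

t_1 = 9/4, t_2 = 161/72, t_3 = 51841/23184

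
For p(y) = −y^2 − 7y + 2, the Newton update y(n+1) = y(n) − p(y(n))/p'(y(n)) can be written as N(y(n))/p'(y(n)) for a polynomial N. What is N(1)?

−3

p'(y) = −2y − 7.
N(y) = y·p'(y) − p(y) = y·(−2y − 7) − (−y^2 − 7y + 2) = −y^2 − 2.
N(1) = −3.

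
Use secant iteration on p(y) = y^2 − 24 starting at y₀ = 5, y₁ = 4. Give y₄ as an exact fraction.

4316/881

p(5) = 1, p(4) = −8. y₂ = 4 − (−8)·(4 − 5)/((−8) − 1) = 44/9.
p(4) = −8, p(44/9) = −8/81. y₃ = (44/9) − (−8/81)·((44/9) − 4)/((−8/81) − (−8)) = 49/10.
p(44/9) = −8/81, p(49/10) = 1/100. y₄ = (49/10) − (1/100)·((49/10) − (44/9))/((1/100) − (−8/81)) = 4316/881.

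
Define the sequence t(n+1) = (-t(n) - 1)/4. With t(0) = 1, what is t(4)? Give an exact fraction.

-25/128

t(1) = (-1 - 1)/4 = -1/2.
t(2) = (-(-1/2) - 1)/4 = -1/8.
t(3) = (-(-1/8) - 1)/4 = -7/32.
t(4) = (-(-7/32) - 1)/4 = -25/128.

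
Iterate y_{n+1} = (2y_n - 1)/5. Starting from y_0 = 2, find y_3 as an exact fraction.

-23/125

y_1 = (2·2 - 1)/5 = 3/5.
y_2 = (2·(3/5) - 1)/5 = 1/25.
y_3 = (2·(1/25) - 1)/5 = -23/125.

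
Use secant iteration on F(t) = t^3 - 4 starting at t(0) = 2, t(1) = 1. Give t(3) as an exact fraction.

122/73

F(2) = 4, F(1) = -3. t(2) = 1 - (-3)·(1 - 2)/((-3) - 4) = 10/7.
F(1) = -3, F(10/7) = -372/343. t(3) = (10/7) - (-372/343)·((10/7) - 1)/((-372/343) - (-3)) = 122/73.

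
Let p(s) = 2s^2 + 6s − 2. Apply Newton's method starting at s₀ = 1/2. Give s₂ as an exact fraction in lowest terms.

281/928

p'(s) = 4s + 6.
p(1/2) = 3/2, p'(1/2) = 8, so s₁ = (1/2) − (3/2)/8 = 5/16.
p(5/16) = 9/128, p'(5/16) = 29/4, so s₂ = (5/16) − (9/128)/(29/4) = 281/928.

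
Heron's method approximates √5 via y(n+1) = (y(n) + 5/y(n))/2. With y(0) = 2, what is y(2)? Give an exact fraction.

y(1) = (2 + 5/2)/2 = 9/4.
y(2) = (9/4 + 5/(9/4))/2 = 161/72.

161/72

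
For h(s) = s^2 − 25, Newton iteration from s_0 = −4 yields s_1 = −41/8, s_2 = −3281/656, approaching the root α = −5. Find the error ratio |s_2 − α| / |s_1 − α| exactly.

1/82

s_1 − α = −41/8 − (−5) = −41/8 + 5 = −1/8, so |s_1 − α| = 1/8.
s_2 − α = −3281/656 − (−5) = −3281/656 + 5 = −1/656, so |s_2 − α| = 1/656.
Ratio = (1/656) / (1/8) = 1/82.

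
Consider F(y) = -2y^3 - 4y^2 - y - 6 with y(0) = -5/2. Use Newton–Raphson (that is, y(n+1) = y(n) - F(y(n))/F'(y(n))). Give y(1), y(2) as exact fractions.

F'(y) = -6y^2 - 8y - 1.
F(-5/2) = 11/4, F'(-5/2) = -37/2, so y(1) = (-5/2) - (11/4)/(-37/2) = -87/37.
F(-87/37) = 11979/50653, F'(-87/37) = -21031/1369, so y(2) = (-87/37) - (11979/50653)/(-21031/1369) = -1817718/778147.

y(1) = -87/37, y(2) = -1817718/778147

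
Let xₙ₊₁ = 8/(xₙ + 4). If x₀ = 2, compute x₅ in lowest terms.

x₁ = 8/(2 + 4) = 4/3.
x₂ = 8/(4/3 + 4) = 3/2.
x₃ = 8/(3/2 + 4) = 16/11.
x₄ = 8/(16/11 + 4) = 22/15.
x₅ = 8/(22/15 + 4) = 60/41.

60/41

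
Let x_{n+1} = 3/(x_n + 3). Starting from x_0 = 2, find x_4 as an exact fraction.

x_1 = 3/(2 + 3) = 3/5.
x_2 = 3/(3/5 + 3) = 5/6.
x_3 = 3/(5/6 + 3) = 18/23.
x_4 = 3/(18/23 + 3) = 23/29.

23/29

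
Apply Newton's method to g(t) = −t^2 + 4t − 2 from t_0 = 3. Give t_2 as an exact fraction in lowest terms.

41/12

g'(t) = −2t + 4.
g(3) = 1, g'(3) = −2, so t_1 = 3 − 1/(−2) = 7/2.
g(7/2) = −1/4, g'(7/2) = −3, so t_2 = (7/2) − (−1/4)/(−3) = 41/12.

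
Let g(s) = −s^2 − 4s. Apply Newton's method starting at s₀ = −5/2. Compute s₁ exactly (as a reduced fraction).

−25/4

g'(s) = −2s − 4.
g(−5/2) = 15/4, g'(−5/2) = 1, so s₁ = (−5/2) − (15/4)/1 = −25/4.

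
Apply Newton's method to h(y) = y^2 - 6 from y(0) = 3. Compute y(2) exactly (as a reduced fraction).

h'(y) = 2y.
h(3) = 3, h'(3) = 6, so y(1) = 3 - 3/6 = 5/2.
h(5/2) = 1/4, h'(5/2) = 5, so y(2) = (5/2) - (1/4)/5 = 49/20.

49/20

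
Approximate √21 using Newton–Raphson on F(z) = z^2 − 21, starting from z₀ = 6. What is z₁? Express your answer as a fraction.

F'(z) = 2z.
F(6) = 15, F'(6) = 12, so z₁ = 6 − 15/12 = 19/4.

19/4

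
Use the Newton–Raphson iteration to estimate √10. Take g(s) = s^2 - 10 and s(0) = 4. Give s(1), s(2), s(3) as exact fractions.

s(1) = 13/4, s(2) = 329/104, s(3) = 216401/68432

g'(s) = 2s.
g(4) = 6, g'(4) = 8, so s(1) = 4 - 6/8 = 13/4.
g(13/4) = 9/16, g'(13/4) = 13/2, so s(2) = (13/4) - (9/16)/(13/2) = 329/104.
g(329/104) = 81/10816, g'(329/104) = 329/52, so s(3) = (329/104) - (81/10816)/(329/52) = 216401/68432.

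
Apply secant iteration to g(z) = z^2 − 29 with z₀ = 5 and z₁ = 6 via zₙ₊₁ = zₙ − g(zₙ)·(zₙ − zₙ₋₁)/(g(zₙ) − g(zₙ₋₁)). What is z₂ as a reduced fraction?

59/11

g(5) = −4, g(6) = 7. z₂ = 6 − 7·(6 − 5)/(7 − (−4)) = 59/11.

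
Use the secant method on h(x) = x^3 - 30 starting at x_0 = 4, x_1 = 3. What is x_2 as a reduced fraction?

114/37

h(4) = 34, h(3) = -3. x_2 = 3 - (-3)·(3 - 4)/((-3) - 34) = 114/37.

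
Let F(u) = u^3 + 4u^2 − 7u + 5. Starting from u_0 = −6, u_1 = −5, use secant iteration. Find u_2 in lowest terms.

F(−6) = −25, F(−5) = 15. u_2 = (−5) − 15·((−5) − (−6))/(15 − (−25)) = −43/8.

−43/8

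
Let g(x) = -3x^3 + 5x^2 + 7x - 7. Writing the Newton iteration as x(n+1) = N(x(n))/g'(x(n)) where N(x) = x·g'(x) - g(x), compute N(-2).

75

g'(x) = -9x^2 + 10x + 7.
N(x) = x·g'(x) - g(x) = x·(-9x^2 + 10x + 7) - (-3x^3 + 5x^2 + 7x - 7) = -6x^3 + 5x^2 + 7.
N(-2) = 75.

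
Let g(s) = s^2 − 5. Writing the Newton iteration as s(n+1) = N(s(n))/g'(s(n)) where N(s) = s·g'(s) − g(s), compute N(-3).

g'(s) = 2s.
N(s) = s·g'(s) − g(s) = s·(2s) − (s^2 − 5) = s^2 + 5.
N(-3) = 14.

14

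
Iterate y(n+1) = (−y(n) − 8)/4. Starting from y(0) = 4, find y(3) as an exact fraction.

y(1) = (−4 − 8)/4 = −3.
y(2) = (−(−3) − 8)/4 = −5/4.
y(3) = (−(−5/4) − 8)/4 = −27/16.

−27/16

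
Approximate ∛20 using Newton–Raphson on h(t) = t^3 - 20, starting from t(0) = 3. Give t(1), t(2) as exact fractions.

h'(t) = 3t^2.
h(3) = 7, h'(3) = 27, so t(1) = 3 - 7/27 = 74/27.
h(74/27) = 11564/19683, h'(74/27) = 5476/243, so t(2) = (74/27) - (11564/19683)/(5476/243) = 301027/110889.

t(1) = 74/27, t(2) = 301027/110889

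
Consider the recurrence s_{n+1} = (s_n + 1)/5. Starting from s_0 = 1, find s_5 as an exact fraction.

s_1 = (1 + 1)/5 = 2/5.
s_2 = ((2/5) + 1)/5 = 7/25.
s_3 = ((7/25) + 1)/5 = 32/125.
s_4 = ((32/125) + 1)/5 = 157/625.
s_5 = ((157/625) + 1)/5 = 782/3125.

782/3125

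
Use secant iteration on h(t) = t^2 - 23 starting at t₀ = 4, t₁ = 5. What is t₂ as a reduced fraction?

43/9

h(4) = -7, h(5) = 2. t₂ = 5 - 2·(5 - 4)/(2 - (-7)) = 43/9.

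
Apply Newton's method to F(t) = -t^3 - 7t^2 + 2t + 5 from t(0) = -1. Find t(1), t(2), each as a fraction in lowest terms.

F'(t) = -3t^2 - 14t + 2.
F(-1) = -3, F'(-1) = 13, so t(1) = (-1) - (-3)/13 = -10/13.
F(-10/13) = -495/2197, F'(-10/13) = 1858/169, so t(2) = (-10/13) - (-495/2197)/(1858/169) = -18085/24154.

t(1) = -10/13, t(2) = -18085/24154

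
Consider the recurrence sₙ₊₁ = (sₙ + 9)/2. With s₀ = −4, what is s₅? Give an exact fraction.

s₁ = ((−4) + 9)/2 = 5/2.
s₂ = ((5/2) + 9)/2 = 23/4.
s₃ = ((23/4) + 9)/2 = 59/8.
s₄ = ((59/8) + 9)/2 = 131/16.
s₅ = ((131/16) + 9)/2 = 275/32.

275/32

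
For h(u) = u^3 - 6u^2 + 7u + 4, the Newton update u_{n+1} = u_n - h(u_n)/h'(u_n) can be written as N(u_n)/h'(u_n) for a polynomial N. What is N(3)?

-4

h'(u) = 3u^2 - 12u + 7.
N(u) = u·h'(u) - h(u) = u·(3u^2 - 12u + 7) - (u^3 - 6u^2 + 7u + 4) = 2u^3 - 6u^2 - 4.
N(3) = -4.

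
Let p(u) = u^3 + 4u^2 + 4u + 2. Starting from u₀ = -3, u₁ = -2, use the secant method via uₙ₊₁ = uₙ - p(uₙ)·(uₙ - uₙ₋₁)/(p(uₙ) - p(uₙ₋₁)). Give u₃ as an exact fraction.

-25/8

p(-3) = -1, p(-2) = 2. u₂ = (-2) - 2·((-2) - (-3))/(2 - (-1)) = -8/3.
p(-2) = 2, p(-8/3) = 22/27. u₃ = (-8/3) - (22/27)·((-8/3) - (-2))/((22/27) - 2) = -25/8.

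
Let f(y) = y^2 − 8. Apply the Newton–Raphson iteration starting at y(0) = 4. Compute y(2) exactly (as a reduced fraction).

f'(y) = 2y.
f(4) = 8, f'(4) = 8, so y(1) = 4 − 8/8 = 3.
f(3) = 1, f'(3) = 6, so y(2) = 3 − 1/6 = 17/6.

17/6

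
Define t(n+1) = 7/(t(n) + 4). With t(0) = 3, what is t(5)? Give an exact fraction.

t(1) = 7/(3 + 4) = 1.
t(2) = 7/(1 + 4) = 7/5.
t(3) = 7/(7/5 + 4) = 35/27.
t(4) = 7/(35/27 + 4) = 189/143.
t(5) = 7/(189/143 + 4) = 1001/761.

1001/761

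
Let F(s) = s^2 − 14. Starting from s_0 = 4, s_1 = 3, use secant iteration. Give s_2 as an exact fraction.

26/7

F(4) = 2, F(3) = −5. s_2 = 3 − (−5)·(3 − 4)/((−5) − 2) = 26/7.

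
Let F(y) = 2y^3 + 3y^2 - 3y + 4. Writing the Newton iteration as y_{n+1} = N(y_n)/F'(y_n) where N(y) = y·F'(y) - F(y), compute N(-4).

-212

F'(y) = 6y^2 + 6y - 3.
N(y) = y·F'(y) - F(y) = y·(6y^2 + 6y - 3) - (2y^3 + 3y^2 - 3y + 4) = 4y^3 + 3y^2 - 4.
N(-4) = -212.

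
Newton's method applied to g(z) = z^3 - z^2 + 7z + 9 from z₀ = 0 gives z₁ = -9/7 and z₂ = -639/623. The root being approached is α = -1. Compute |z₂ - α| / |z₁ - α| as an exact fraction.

z₁ - α = -9/7 - (-1) = -9/7 + 1 = -2/7, so |z₁ - α| = 2/7.
z₂ - α = -639/623 - (-1) = -639/623 + 1 = -16/623, so |z₂ - α| = 16/623.
Ratio = (16/623) / (2/7) = 8/89.

8/89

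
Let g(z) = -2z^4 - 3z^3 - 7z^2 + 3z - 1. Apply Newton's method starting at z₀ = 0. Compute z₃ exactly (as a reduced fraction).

g'(z) = -8z^3 - 9z^2 - 14z + 3.
g(0) = -1, g'(0) = 3, so z₁ = 0 - (-1)/3 = 1/3.
g(1/3) = -74/81, g'(1/3) = -80/27, so z₂ = (1/3) - (-74/81)/(-80/27) = 1/40.
g(1/40) = -1189661/1280000, g'(1/40) = 10577/4000, so z₃ = (1/40) - (-1189661/1280000)/(10577/4000) = 1274277/3384640.

1274277/3384640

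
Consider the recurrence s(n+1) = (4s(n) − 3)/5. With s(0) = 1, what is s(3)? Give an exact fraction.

s(1) = (4·1 − 3)/5 = 1/5.
s(2) = (4·(1/5) − 3)/5 = −11/25.
s(3) = (4·(−11/25) − 3)/5 = −119/125.

−119/125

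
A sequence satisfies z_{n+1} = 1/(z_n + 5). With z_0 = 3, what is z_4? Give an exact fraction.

213/1106

z_1 = 1/(3 + 5) = 1/8.
z_2 = 1/(1/8 + 5) = 8/41.
z_3 = 1/(8/41 + 5) = 41/213.
z_4 = 1/(41/213 + 5) = 213/1106.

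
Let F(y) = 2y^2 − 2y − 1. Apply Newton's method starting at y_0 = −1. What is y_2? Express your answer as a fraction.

−3/8

F'(y) = 4y − 2.
F(−1) = 3, F'(−1) = −6, so y_1 = (−1) − 3/(−6) = −1/2.
F(−1/2) = 1/2, F'(−1/2) = −4, so y_2 = (−1/2) − (1/2)/(−4) = −3/8.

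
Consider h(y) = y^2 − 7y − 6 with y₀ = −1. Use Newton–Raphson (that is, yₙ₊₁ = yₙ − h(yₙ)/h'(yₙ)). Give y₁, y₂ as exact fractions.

y₁ = −7/9, y₂ = −535/693

h'(y) = 2y − 7.
h(−1) = 2, h'(−1) = −9, so y₁ = (−1) − 2/(−9) = −7/9.
h(−7/9) = 4/81, h'(−7/9) = −77/9, so y₂ = (−7/9) − (4/81)/(−77/9) = −535/693.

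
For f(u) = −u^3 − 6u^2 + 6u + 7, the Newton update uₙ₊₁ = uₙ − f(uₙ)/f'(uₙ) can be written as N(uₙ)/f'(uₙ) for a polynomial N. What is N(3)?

−115

f'(u) = −3u^2 − 12u + 6.
N(u) = u·f'(u) − f(u) = u·(−3u^2 − 12u + 6) − (−u^3 − 6u^2 + 6u + 7) = −2u^3 − 6u^2 − 7.
N(3) = −115.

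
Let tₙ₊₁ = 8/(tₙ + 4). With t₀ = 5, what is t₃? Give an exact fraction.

t₁ = 8/(5 + 4) = 8/9.
t₂ = 8/(8/9 + 4) = 18/11.
t₃ = 8/(18/11 + 4) = 44/31.

44/31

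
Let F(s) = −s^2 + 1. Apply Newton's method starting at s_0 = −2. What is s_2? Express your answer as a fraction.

−41/40

F'(s) = −2s.
F(−2) = −3, F'(−2) = 4, so s_1 = (−2) − (−3)/4 = −5/4.
F(−5/4) = −9/16, F'(−5/4) = 5/2, so s_2 = (−5/4) − (−9/16)/(5/2) = −41/40.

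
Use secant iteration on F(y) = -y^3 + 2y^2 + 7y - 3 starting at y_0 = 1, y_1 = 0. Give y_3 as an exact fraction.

192/487

F(1) = 5, F(0) = -3. y_2 = 0 - (-3)·(0 - 1)/((-3) - 5) = 3/8.
F(0) = -3, F(3/8) = -75/512. y_3 = (3/8) - (-75/512)·((3/8) - 0)/((-75/512) - (-3)) = 192/487.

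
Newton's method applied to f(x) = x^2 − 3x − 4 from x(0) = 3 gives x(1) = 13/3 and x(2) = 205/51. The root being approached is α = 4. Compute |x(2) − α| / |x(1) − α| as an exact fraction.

1/17

x(1) − α = 13/3 − 4 = 1/3, so |x(1) − α| = 1/3.
x(2) − α = 205/51 − 4 = 1/51, so |x(2) − α| = 1/51.
Ratio = (1/51) / (1/3) = 1/17.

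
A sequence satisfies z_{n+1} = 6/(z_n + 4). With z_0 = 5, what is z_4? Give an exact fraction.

z_1 = 6/(5 + 4) = 2/3.
z_2 = 6/(2/3 + 4) = 9/7.
z_3 = 6/(9/7 + 4) = 42/37.
z_4 = 6/(42/37 + 4) = 111/95.

111/95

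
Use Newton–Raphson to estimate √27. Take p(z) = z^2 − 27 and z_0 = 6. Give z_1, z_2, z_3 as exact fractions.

p'(z) = 2z.
p(6) = 9, p'(6) = 12, so z_1 = 6 − 9/12 = 21/4.
p(21/4) = 9/16, p'(21/4) = 21/2, so z_2 = (21/4) − (9/16)/(21/2) = 291/56.
p(291/56) = 9/3136, p'(291/56) = 291/28, so z_3 = (291/56) − (9/3136)/(291/28) = 56451/10864.

z_1 = 21/4, z_2 = 291/56, z_3 = 56451/10864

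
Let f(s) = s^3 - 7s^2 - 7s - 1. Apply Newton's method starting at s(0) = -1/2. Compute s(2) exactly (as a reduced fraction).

-437/459

f'(s) = 3s^2 - 14s - 7.
f(-1/2) = 5/8, f'(-1/2) = 3/4, so s(1) = (-1/2) - (5/8)/(3/4) = -4/3.
f(-4/3) = -175/27, f'(-4/3) = 17, so s(2) = (-4/3) - (-175/27)/17 = -437/459.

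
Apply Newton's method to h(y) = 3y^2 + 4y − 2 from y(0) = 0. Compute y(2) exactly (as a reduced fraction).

h'(y) = 6y + 4.
h(0) = −2, h'(0) = 4, so y(1) = 0 − (−2)/4 = 1/2.
h(1/2) = 3/4, h'(1/2) = 7, so y(2) = (1/2) − (3/4)/7 = 11/28.

11/28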